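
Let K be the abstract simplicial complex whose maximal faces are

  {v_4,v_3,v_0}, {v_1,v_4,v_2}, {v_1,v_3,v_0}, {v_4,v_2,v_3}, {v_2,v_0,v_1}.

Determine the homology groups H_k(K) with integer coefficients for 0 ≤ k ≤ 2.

H_0 ≅ Z,  H_1 ≅ Z,  H_2 = 0.

K has 5 vertices, 10 edges, 5 triangles.
rank ∂_0 = 0, rank ∂_1 = 4 ⇒ b_0 = 5 − 0 − 4 = 1; all invariant factors of ∂_1 are 1 so no torsion. So H_0 = Z.
rank ∂_1 = 4, rank ∂_2 = 5 ⇒ b_1 = 10 − 4 − 5 = 1; all invariant factors of ∂_2 are 1 so no torsion. So H_1 = Z.
rank ∂_2 = 5, rank ∂_3 = 0 ⇒ b_2 = 5 − 5 − 0 = 0. So H_2 = 0.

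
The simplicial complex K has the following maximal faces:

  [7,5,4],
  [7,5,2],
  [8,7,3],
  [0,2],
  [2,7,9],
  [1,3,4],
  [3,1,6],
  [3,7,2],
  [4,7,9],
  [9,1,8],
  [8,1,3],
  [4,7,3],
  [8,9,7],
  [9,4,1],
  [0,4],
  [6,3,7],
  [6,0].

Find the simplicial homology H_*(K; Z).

H_0 = Z,  H_1 = Z^2,  H_2 = Z.

Order the vertices as 0 < 1 < 2 < 3 < 4 < 5 < 6 < 7 < 8 < 9. Listing each simplex with vertices in this order, K has dimension 2 with simplices:

  0-simplices (10): [0], [1], [2], [3], [4], [5], [6], [7], [8], [9]
  1-simplices (24): (24 of them)
  2-simplices (14): [1,3,4], [1,3,6], [1,3,8], [1,4,9], [1,8,9], [2,3,7], [2,5,7], [2,7,9], [3,4,7], [3,6,7], [3,7,8], [4,5,7], [4,7,9], [7,8,9]

giving chain groups C_0 ≅ Z^10, C_1 ≅ Z^24, C_2 ≅ Z^14.

The boundary map ∂_1: C_1 → C_0 maps an edge to its endpoints' difference, ∂[p,q] = q − p. For instance
  ∂[7,9] = [9] − [7].
The 10×24 boundary matrix has rank 9 and Smith normal form diag(1,1,1,1,1,1,1,1,1).

∂_2: C_2 → C_1 acts by ∂[p,q,r] = [q,r] − [p,r] + [p,q]. For instance
  ∂[1,3,4] = [3,4] − [1,4] + [1,3],
  ∂[1,3,8] = [3,8] − [1,8] + [1,3].
As a 24×14 matrix over Z this has rank 13, with invariant factors (1,1,1,1,1,1,1,1,1,1,1,1,1).

Computing H_k = (kernel of ∂_k) / (image of ∂_{k+1}):

  H_0: rank C_0 − rank ∂_1 = 10 − 9 = 1, and the invariant factors of ∂_1 are all 1, so H_0 = Z.
  H_1: rank ker ∂_1 − rank ∂_2 = (24 − 9) − 13 = 2, and the invariant factors of ∂_2 are all 1, so H_1 = Z^2.
  H_2: rank ker ∂_2 − rank ∂_3 = (14 − 13) − 0 = 1, and there is no ∂_3, so H_2 = Z.

As a check, the Euler characteristic is 10 − 24 + 14 = 0, which agrees with 1 − 2 + 1 = 0.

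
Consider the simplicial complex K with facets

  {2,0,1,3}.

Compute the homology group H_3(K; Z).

We work with the vertex ordering 0 < 1 < 2 < 3. The simplices of K, each written with vertices in increasing order, are:

  0-simplices (4): [0], [1], [2], [3]
  1-simplices (6): [0,1], [0,2], [0,3], [1,2], [1,3], [2,3]
  2-simplices (4): [0,1,2], [0,1,3], [0,2,3], [1,2,3]
  3-simplices (1): [0,1,2,3]

so the chain groups are C_0 ≅ Z^4, C_1 ≅ Z^6, C_2 ≅ Z^4, C_3 ≅ Z^1.

Boundary ∂_1: C_1 → C_0 is given by ∂[p,q] = [q] − [p].
The 4×6 boundary matrix has rank 3 and Smith normal form diag(1,1,1).

The boundary map ∂_2: C_2 → C_1 sends each 2-simplex [p,q,r] to [q,r] − [p,r] + [p,q]. For instance
  ∂[0,1,3] = [1,3] − [0,3] + [0,1],
  ∂[0,1,2] = [1,2] − [0,2] + [0,1].
As a 6×4 matrix over Z this has rank 3, with invariant factors (1,1,1).

Boundary ∂_3: C_3 → C_2 sends each 3-simplex σ to the alternating sum Σ_i (−1)^i (σ with its i-th vertex removed). For instance
  ∂[0,1,2,3] = [1,2,3] − [0,2,3] + [0,1,3] − [0,1,2].
This gives a 4×1 integer matrix of rank 1; reducing to Smith normal form yields diagonal entries (1).

Computing H_k = (kernel of ∂_k) / (image of ∂_{k+1}):

  H_3: rank ker ∂_3 − rank ∂_4 = (1 − 1) − 0 = 0, and there is no ∂_4, so H_3 ≅ 0.

(K is a triangulation of the 3-simplex.)

H_3 = 0.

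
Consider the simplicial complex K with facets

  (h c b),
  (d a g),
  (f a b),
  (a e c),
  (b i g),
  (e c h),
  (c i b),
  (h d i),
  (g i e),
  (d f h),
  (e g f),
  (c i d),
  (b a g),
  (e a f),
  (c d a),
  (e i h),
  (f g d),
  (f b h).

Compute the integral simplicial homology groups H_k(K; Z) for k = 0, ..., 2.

H_0 ≅ Z,  H_1 ≅ Z ⊕ Z/2,  H_2 = 0.

Order the vertices as a < b < c < d < e < f < g < h < i. Listing each simplex with vertices in this order, K has dimension 2 with simplices:

  0-simplices (9): a, b, c, d, e, f, g, h, i
  1-simplices (27): ab, ac, ad, ae, af, ag, bc, bf, bg, bh, bi, cd, ce, ch, ci, df, dg, dh, di, ef, eg, eh, ei, fg, fh, gi, hi
  2-simplices (18): abf, abg, acd, ace, adg, aef, bch, bci, bfh, bgi, cdi, ceh, dfg, dfh, dhi, efg, egi, ehi

Hence C_0 ≅ Z^9, C_1 ≅ Z^27, C_2 ≅ Z^18.

Boundary ∂_1: C_1 → C_0 sends each edge [p,q] (with p < q) to q − p.
As a 9×27 matrix over Z this has rank 8, with invariant factors (1,1,1,1,1,1,1,1).

∂_2: C_2 → C_1 maps a triangle to the signed sum of its edges. For instance
  ∂adg = dg − ag + ad,
  ∂abf = bf − af + ab.
As a 27×18 matrix over Z this has rank 18, with invariant factors (1,1,1,1,1,1,1,1,1,1,1,1,1,1,1,1,1,2).

Now H_k = ker ∂_k / im ∂_{k+1}, so:

  H_0: rank C_0 − rank ∂_1 = 9 − 8 = 1, and the invariant factors of ∂_1 are all 1, so H_0 = Z.
  H_1: rank ker ∂_1 − rank ∂_2 = (27 − 8) − 18 = 1, and ∂_2 has invariant factor 2 > 1, so H_1 = Z ⊕ Z/2.
  H_2: rank ker ∂_2 − rank ∂_3 = (18 − 18) − 0 = 0, and there is no ∂_3, so H_2 = 0.

As a check, the Euler characteristic is 9 − 27 + 18 = 0, which agrees with 1 − 1 + 0 = 0.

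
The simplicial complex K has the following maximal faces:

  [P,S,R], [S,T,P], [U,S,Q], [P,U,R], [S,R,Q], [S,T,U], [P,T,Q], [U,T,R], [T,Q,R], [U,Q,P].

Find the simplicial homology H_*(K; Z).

H_0 ≅ Z,  H_1 ≅ Z/2,  H_2 = 0.

Take the total order P < Q < R < S < T < U on the vertex set. Then K (dimension 2) consists of the simplices:

  0-simplices (6): P, Q, R, S, T, U
  1-simplices (15): PQ, PR, PS, PT, PU, QR, QS, QT, QU, RS, RT, RU, ST, SU, TU
  2-simplices (10): PQT, PQU, PRS, PRU, PST, QRS, QRT, QSU, RTU, STU

Hence C_0 ≅ Z^6, C_1 ≅ Z^15, C_2 ≅ Z^10.

Boundary ∂_1: C_1 → C_0 sends each edge [p,q] (with p < q) to q − p.
As a 6×15 matrix over Z this has rank 5, with invariant factors (1,1,1,1,1).

Boundary ∂_2: C_2 → C_1 acts by ∂[p,q,r] = [q,r] − [p,r] + [p,q]. For instance
  ∂QSU = SU − QU + QS,
  ∂STU = TU − SU + ST.
As a 15×10 matrix over Z this has rank 10, with invariant factors (1,1,1,1,1,1,1,1,1,2).

Computing H_k = (kernel of ∂_k) / (image of ∂_{k+1}):

  H_0: rank C_0 − rank ∂_1 = 6 − 5 = 1, and the invariant factors of ∂_1 are all 1, so H_0 ≅ Z.
  H_1: rank ker ∂_1 − rank ∂_2 = (15 − 5) − 10 = 0, and ∂_2 has invariant factor 2 > 1, so H_1 ≅ Z/2.
  H_2: rank ker ∂_2 − rank ∂_3 = (10 − 10) − 0 = 0, and there is no ∂_3, so H_2 ≅ 0.

As a check, the Euler characteristic is 6 − 15 + 10 = 1, which agrees with 1 − 0 + 0 = 1.
(K is a triangulation of the real projective plane RP^2.)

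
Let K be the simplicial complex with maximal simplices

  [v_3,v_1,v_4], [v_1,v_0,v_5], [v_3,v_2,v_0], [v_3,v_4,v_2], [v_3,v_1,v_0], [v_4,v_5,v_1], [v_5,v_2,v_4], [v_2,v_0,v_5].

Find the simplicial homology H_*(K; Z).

H_0 = Z,  H_1 = 0,  H_2 = Z.

Order the vertices as v_0 < v_1 < v_2 < v_3 < v_4 < v_5. Listing each simplex with vertices in this order, K has dimension 2 with simplices:

  0-simplices (6): [v_0], [v_1], [v_2], [v_3], [v_4], [v_5]
  1-simplices (12): [v_0,v_1], [v_0,v_2], [v_0,v_3], [v_0,v_5], [v_1,v_3], [v_1,v_4], [v_1,v_5], [v_2,v_3], [v_2,v_4], [v_2,v_5], [v_3,v_4], [v_4,v_5]
  2-simplices (8): [v_0,v_1,v_3], [v_0,v_1,v_5], [v_0,v_2,v_3], [v_0,v_2,v_5], [v_1,v_3,v_4], [v_1,v_4,v_5], [v_2,v_3,v_4], [v_2,v_4,v_5]

so the chain groups are C_0 ≅ Z^6, C_1 ≅ Z^12, C_2 ≅ Z^8.

Boundary ∂_1: C_1 → C_0 is given by ∂[p,q] = [q] − [p]. For instance
  ∂[v_2,v_4] = [v_4] − [v_2].
As a 6×12 matrix over Z this has rank 5, with invariant factors (1,1,1,1,1).

∂_2: C_2 → C_1 sends each 2-simplex [p,q,r] to [q,r] − [p,r] + [p,q]. For instance
  ∂[v_2,v_4,v_5] = [v_4,v_5] − [v_2,v_5] + [v_2,v_4],
  ∂[v_0,v_2,v_5] = [v_2,v_5] − [v_0,v_5] + [v_0,v_2].
This gives a 12×8 integer matrix of rank 7; reducing to Smith normal form yields diagonal entries (1,1,1,1,1,1,1).

Reading off H_k = ker ∂_k / im ∂_{k+1}:

  H_0: rank C_0 − rank ∂_1 = 6 − 5 = 1, and the invariant factors of ∂_1 are all 1, so H_0 ≅ Z.
  H_1: rank ker ∂_1 − rank ∂_2 = (12 − 5) − 7 = 0, and the invariant factors of ∂_2 are all 1, so H_1 ≅ 0.
  H_2: rank ker ∂_2 − rank ∂_3 = (8 − 7) − 0 = 1, and there is no ∂_3, so H_2 ≅ Z.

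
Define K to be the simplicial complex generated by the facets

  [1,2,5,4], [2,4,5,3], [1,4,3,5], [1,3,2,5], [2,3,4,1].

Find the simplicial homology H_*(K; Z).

H_0 = Z,  H_1 = 0,  H_2 = 0,  H_3 = Z.

Fix the vertex order 1 < 2 < 3 < 4 < 5 and write every simplex with vertices in increasing order. Then dim K = 3 and the simplices of K are:

  0-simplices (5): [1], [2], [3], [4], [5]
  1-simplices (10): [1,2], [1,3], [1,4], [1,5], [2,3], [2,4], [2,5], [3,4], [3,5], [4,5]
  2-simplices (10): [1,2,3], [1,2,4], [1,2,5], [1,3,4], [1,3,5], [1,4,5], [2,3,4], [2,3,5], [2,4,5], [3,4,5]
  3-simplices (5): [1,2,3,4], [1,2,3,5], [1,2,4,5], [1,3,4,5], [2,3,4,5]

so the chain groups are C_0 ≅ Z^5, C_1 ≅ Z^10, C_2 ≅ Z^10, C_3 ≅ Z^5.

The boundary map ∂_1: C_1 → C_0 is given by ∂[p,q] = [q] − [p].
This gives a 5×10 integer matrix of rank 4; reducing to Smith normal form yields diagonal entries (1,1,1,1).

∂_2: C_2 → C_1 maps a triangle to the signed sum of its edges. For instance
  ∂[1,3,5] = [3,5] − [1,5] + [1,3],
  ∂[1,2,5] = [2,5] − [1,5] + [1,2].
This gives a 10×10 integer matrix of rank 6; reducing to Smith normal form yields diagonal entries (1,1,1,1,1,1).

Boundary ∂_3: C_3 → C_2 sends each 3-simplex σ to the alternating sum Σ_i (−1)^i (σ with its i-th vertex removed). For instance
  ∂[1,2,4,5] = [2,4,5] − [1,4,5] + [1,2,5] − [1,2,4],
  ∂[2,3,4,5] = [3,4,5] − [2,4,5] + [2,3,5] − [2,3,4].
As a 10×5 matrix over Z this has rank 4, with invariant factors (1,1,1,1).

Reading off H_k = ker ∂_k / im ∂_{k+1}:

  H_0: rank C_0 − rank ∂_1 = 5 − 4 = 1, and the invariant factors of ∂_1 are all 1, so H_0 ≅ Z.
  H_1: rank ker ∂_1 − rank ∂_2 = (10 − 4) − 6 = 0, and the invariant factors of ∂_2 are all 1, so H_1 ≅ 0.
  H_2: rank ker ∂_2 − rank ∂_3 = (10 − 6) − 4 = 0, and the invariant factors of ∂_3 are all 1, so H_2 ≅ 0.
  H_3: rank ker ∂_3 − rank ∂_4 = (5 − 4) − 0 = 1, and there is no ∂_4, so H_3 ≅ Z.

As a check, the Euler characteristic is 5 − 10 + 10 − 5 = 0, which agrees with 1 − 0 + 0 − 1 = 0.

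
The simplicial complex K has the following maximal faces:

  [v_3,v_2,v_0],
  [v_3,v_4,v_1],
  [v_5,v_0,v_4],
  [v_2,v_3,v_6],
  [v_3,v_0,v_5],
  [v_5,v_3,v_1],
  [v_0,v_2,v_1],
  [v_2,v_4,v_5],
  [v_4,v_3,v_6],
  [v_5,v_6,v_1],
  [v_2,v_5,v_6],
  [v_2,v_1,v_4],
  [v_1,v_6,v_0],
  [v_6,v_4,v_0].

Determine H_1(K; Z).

Order the vertices as v_0 < v_1 < v_2 < v_3 < v_4 < v_5 < v_6. Listing each simplex with vertices in this order, K has dimension 2 with simplices:

  0-simplices (7): [v_0], [v_1], [v_2], [v_3], [v_4], [v_5], [v_6]
  1-simplices (21): (21 of them)
  2-simplices (14): (14 of them)

Hence C_0 ≅ Z^7, C_1 ≅ Z^21, C_2 ≅ Z^14.

∂_1: C_1 → C_0 maps an edge to its endpoints' difference, ∂[p,q] = q − p.
As a 7×21 matrix over Z this has rank 6, with invariant factors (1,1,1,1,1,1).

∂_2: C_2 → C_1 maps a triangle to the signed sum of its edges. For instance
  ∂[v_1,v_2,v_4] = [v_2,v_4] − [v_1,v_4] + [v_1,v_2],
  ∂[v_0,v_4,v_6] = [v_4,v_6] − [v_0,v_6] + [v_0,v_4].
The 21×14 boundary matrix has rank 13 and Smith normal form diag(1,1,1,1,1,1,1,1,1,1,1,1,1).

Computing H_k = (kernel of ∂_k) / (image of ∂_{k+1}):

  H_1: rank ker ∂_1 − rank ∂_2 = (21 − 6) − 13 = 2, and the invariant factors of ∂_2 are all 1, so H_1 ≅ Z^2.

H_1 ≅ Z^2.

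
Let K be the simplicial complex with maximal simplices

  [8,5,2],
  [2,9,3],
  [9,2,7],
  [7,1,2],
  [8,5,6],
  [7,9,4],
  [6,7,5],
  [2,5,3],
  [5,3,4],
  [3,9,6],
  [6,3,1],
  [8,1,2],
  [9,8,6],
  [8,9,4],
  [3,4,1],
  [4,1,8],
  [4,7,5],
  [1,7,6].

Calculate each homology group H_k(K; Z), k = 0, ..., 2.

Take the total order 1 < 2 < 3 < 4 < 5 < 6 < 7 < 8 < 9 on the vertex set. Then K (dimension 2) consists of the simplices:

  0-simplices (9): [1], [2], [3], [4], [5], [6], [7], [8], [9]
  1-simplices (27): (27 of them)
  2-simplices (18): [1,2,7], [1,2,8], [1,3,4], [1,3,6], [1,4,8], [1,6,7], [2,3,5], [2,3,9], [2,5,8], [2,7,9], [3,4,5], [3,6,9], [4,5,7], [4,7,9], [4,8,9], [5,6,7], [5,6,8], [6,8,9]

Hence C_0 ≅ Z^9, C_1 ≅ Z^27, C_2 ≅ Z^18.

∂_1: C_1 → C_0 is given by ∂[p,q] = [q] − [p]. For instance
  ∂[2,8] = [8] − [2].
As a 9×27 matrix over Z this has rank 8, with invariant factors (1,1,1,1,1,1,1,1).

Boundary ∂_2: C_2 → C_1 acts by ∂[p,q,r] = [q,r] − [p,r] + [p,q]. For instance
  ∂[1,2,8] = [2,8] − [1,8] + [1,2],
  ∂[5,6,8] = [6,8] − [5,8] + [5,6].
The 27×18 boundary matrix has rank 17 and Smith normal form diag(1,1,1,1,1,1,1,1,1,1,1,1,1,1,1,1,1).

From H_k ≅ ker(∂_k) / im(∂_{k+1}) we obtain:

  H_0: rank C_0 − rank ∂_1 = 9 − 8 = 1, and the invariant factors of ∂_1 are all 1, so H_0 ≅ Z.
  H_1: rank ker ∂_1 − rank ∂_2 = (27 − 8) − 17 = 2, and the invariant factors of ∂_2 are all 1, so H_1 ≅ Z^2.
  H_2: rank ker ∂_2 − rank ∂_3 = (18 − 17) − 0 = 1, and there is no ∂_3, so H_2 ≅ Z.

(K is a triangulation of the torus T^2.)

H_0 ≅ Z,  H_1 ≅ Z^2,  H_2 ≅ Z.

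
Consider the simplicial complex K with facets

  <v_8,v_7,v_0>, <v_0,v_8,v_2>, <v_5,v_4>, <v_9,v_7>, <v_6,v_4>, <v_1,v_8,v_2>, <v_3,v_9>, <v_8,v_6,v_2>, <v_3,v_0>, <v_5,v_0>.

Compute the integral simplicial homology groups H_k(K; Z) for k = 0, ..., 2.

K has 10 vertices, 15 edges, 4 triangles.
rank ∂_0 = 0, rank ∂_1 = 9 ⇒ b_0 = 10 − 0 − 9 = 1; all invariant factors of ∂_1 are 1 so no torsion. So H_0 ≅ Z.
rank ∂_1 = 9, rank ∂_2 = 4 ⇒ b_1 = 15 − 9 − 4 = 2; all invariant factors of ∂_2 are 1 so no torsion. So H_1 ≅ Z^2.
rank ∂_2 = 4, rank ∂_3 = 0 ⇒ b_2 = 4 − 4 − 0 = 0. So H_2 ≅ 0.

H_0 ≅ Z,  H_1 ≅ Z^2,  H_2 = 0.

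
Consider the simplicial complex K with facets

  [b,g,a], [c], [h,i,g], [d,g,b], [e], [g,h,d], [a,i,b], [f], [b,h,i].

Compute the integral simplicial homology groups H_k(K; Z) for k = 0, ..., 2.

Take the total order a < b < c < d < e < f < g < h < i on the vertex set. Then K (dimension 2) consists of the simplices:

  0-simplices (9): a, b, c, d, e, f, g, h, i
  1-simplices (12): ab, ag, ai, bd, bg, bh, bi, dg, dh, gh, gi, hi
  2-simplices (6): abg, abi, bdg, bhi, dgh, ghi

giving chain groups C_0 ≅ Z^9, C_1 ≅ Z^12, C_2 ≅ Z^6.

The boundary map ∂_1: C_1 → C_0 maps an edge to its endpoints' difference, ∂[p,q] = q − p. For instance
  ∂ai = i − a.
This gives a 9×12 integer matrix of rank 5; reducing to Smith normal form yields diagonal entries (1,1,1,1,1).

The boundary map ∂_2: C_2 → C_1 acts by ∂[p,q,r] = [q,r] − [p,r] + [p,q]. For instance
  ∂ghi = hi − gi + gh,
  ∂abg = bg − ag + ab.
The resulting 12×6 matrix has rank 6, and its Smith normal form has invariant factors (1,1,1,1,1,1).

Computing H_k = (kernel of ∂_k) / (image of ∂_{k+1}):

  H_0: rank C_0 − rank ∂_1 = 9 − 5 = 4, and the invariant factors of ∂_1 are all 1, so H_0 = Z^4.
  H_1: rank ker ∂_1 − rank ∂_2 = (12 − 5) − 6 = 1, and the invariant factors of ∂_2 are all 1, so H_1 = Z.
  H_2: rank ker ∂_2 − rank ∂_3 = (6 − 6) − 0 = 0, and there is no ∂_3, so H_2 = 0.

H_0 = Z^4,  H_1 = Z,  H_2 = 0.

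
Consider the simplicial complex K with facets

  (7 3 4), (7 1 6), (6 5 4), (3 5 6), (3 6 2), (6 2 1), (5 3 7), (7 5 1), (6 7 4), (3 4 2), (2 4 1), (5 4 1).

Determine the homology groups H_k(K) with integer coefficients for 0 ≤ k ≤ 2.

K has 7 vertices, 18 edges, 12 triangles.
rank ∂_0 = 0, rank ∂_1 = 6 ⇒ b_0 = 7 − 0 − 6 = 1; all invariant factors of ∂_1 are 1 so no torsion. So H_0 ≅ Z.
rank ∂_1 = 6, rank ∂_2 = 12 ⇒ b_1 = 18 − 6 − 12 = 0; ∂_2 has invariant factor(s) [2] giving torsion. So H_1 ≅ Z/2Z.
rank ∂_2 = 12, rank ∂_3 = 0 ⇒ b_2 = 12 − 12 − 0 = 0. So H_2 ≅ 0.

H_0 ≅ Z,  H_1 ≅ Z/2Z,  H_2 = 0.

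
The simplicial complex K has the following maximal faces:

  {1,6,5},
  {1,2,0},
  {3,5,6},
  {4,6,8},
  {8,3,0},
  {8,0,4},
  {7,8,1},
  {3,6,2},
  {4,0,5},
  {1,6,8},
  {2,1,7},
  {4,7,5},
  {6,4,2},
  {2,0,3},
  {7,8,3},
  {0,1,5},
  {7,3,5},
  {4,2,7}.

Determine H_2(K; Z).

H_2 = Z.

Fix the vertex order 0 < 1 < 2 < 3 < 4 < 5 < 6 < 7 < 8 and write every simplex with vertices in increasing order. Then dim K = 2 and the simplices of K are:

  0-simplices (9): [0], [1], [2], [3], [4], [5], [6], [7], [8]
  1-simplices (27): (27 of them)
  2-simplices (18): [0,1,2], [0,1,5], [0,2,3], [0,3,8], [0,4,5], [0,4,8], [1,2,7], [1,5,6], [1,6,8], [1,7,8], [2,3,6], [2,4,6], [2,4,7], [3,5,6], [3,5,7], [3,7,8], [4,5,7], [4,6,8]

so the chain groups are C_0 ≅ Z^9, C_1 ≅ Z^27, C_2 ≅ Z^18.

The boundary map ∂_1: C_1 → C_0 maps an edge to its endpoints' difference, ∂[p,q] = q − p.
The resulting 9×27 matrix has rank 8, and its Smith normal form has invariant factors (1,1,1,1,1,1,1,1).

Boundary ∂_2: C_2 → C_1 maps a triangle to the signed sum of its edges. For instance
  ∂[0,1,2] = [1,2] − [0,2] + [0,1],
  ∂[2,3,6] = [3,6] − [2,6] + [2,3].
As a 27×18 matrix over Z this has rank 17, with invariant factors (1,1,1,1,1,1,1,1,1,1,1,1,1,1,1,1,1).

Reading off H_k = ker ∂_k / im ∂_{k+1}:

  H_2: rank ker ∂_2 − rank ∂_3 = (18 − 17) − 0 = 1, and there is no ∂_3, so H_2 = Z.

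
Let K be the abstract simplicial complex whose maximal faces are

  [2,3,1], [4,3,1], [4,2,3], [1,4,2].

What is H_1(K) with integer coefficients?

H_1 ≅ 0.

Take the total order 1 < 2 < 3 < 4 on the vertex set. Then K (dimension 2) consists of the simplices:

  0-simplices (4): [1], [2], [3], [4]
  1-simplices (6): [1,2], [1,3], [1,4], [2,3], [2,4], [3,4]
  2-simplices (4): [1,2,3], [1,2,4], [1,3,4], [2,3,4]

giving chain groups C_0 ≅ Z^4, C_1 ≅ Z^6, C_2 ≅ Z^4.

∂_1: C_1 → C_0 is given by ∂[p,q] = [q] − [p].
The resulting 4×6 matrix has rank 3, and its Smith normal form has invariant factors (1,1,1).

∂_2: C_2 → C_1 sends each 2-simplex [p,q,r] to [q,r] − [p,r] + [p,q]. For instance
  ∂[2,3,4] = [3,4] − [2,4] + [2,3],
  ∂[1,2,3] = [2,3] − [1,3] + [1,2].
This gives a 6×4 integer matrix of rank 3; reducing to Smith normal form yields diagonal entries (1,1,1).

Now H_k = ker ∂_k / im ∂_{k+1}, so:

  H_1: rank ker ∂_1 − rank ∂_2 = (6 − 3) − 3 = 0, and the invariant factors of ∂_2 are all 1, so H_1 ≅ 0.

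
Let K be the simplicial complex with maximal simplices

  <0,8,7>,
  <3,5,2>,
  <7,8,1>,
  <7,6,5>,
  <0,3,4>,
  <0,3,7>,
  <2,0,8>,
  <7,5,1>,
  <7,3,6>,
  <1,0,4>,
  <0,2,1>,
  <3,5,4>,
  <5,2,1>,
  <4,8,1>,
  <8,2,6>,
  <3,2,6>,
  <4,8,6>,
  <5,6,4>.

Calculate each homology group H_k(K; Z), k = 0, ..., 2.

H_0 = Z,  H_1 = Z ⊕ Z_2,  H_2 = 0.

Order the vertices as 0 < 1 < 2 < 3 < 4 < 5 < 6 < 7 < 8. Listing each simplex with vertices in this order, K has dimension 2 with simplices:

  0-simplices (9): [0], [1], [2], [3], [4], [5], [6], [7], [8]
  1-simplices (27): (27 of them)
  2-simplices (18): [0,1,2], [0,1,4], [0,2,8], [0,3,4], [0,3,7], [0,7,8], [1,2,5], [1,4,8], [1,5,7], [1,7,8], [2,3,5], [2,3,6], [2,6,8], [3,4,5], [3,6,7], [4,5,6], [4,6,8], [5,6,7]

so the chain groups are C_0 ≅ Z^9, C_1 ≅ Z^27, C_2 ≅ Z^18.

∂_1: C_1 → C_0 maps an edge to its endpoints' difference, ∂[p,q] = q − p. For instance
  ∂[2,3] = [3] − [2].
The resulting 9×27 matrix has rank 8, and its Smith normal form has invariant factors (1,1,1,1,1,1,1,1).

Boundary ∂_2: C_2 → C_1 acts by ∂[p,q,r] = [q,r] − [p,r] + [p,q]. For instance
  ∂[0,3,7] = [3,7] − [0,7] + [0,3],
  ∂[0,2,8] = [2,8] − [0,8] + [0,2].
The 27×18 boundary matrix has rank 18 and Smith normal form diag(1,1,1,1,1,1,1,1,1,1,1,1,1,1,1,1,1,2).

Reading off H_k = ker ∂_k / im ∂_{k+1}:

  H_0: rank C_0 − rank ∂_1 = 9 − 8 = 1, and the invariant factors of ∂_1 are all 1, so H_0 ≅ Z.
  H_1: rank ker ∂_1 − rank ∂_2 = (27 − 8) − 18 = 1, and ∂_2 has invariant factor 2 > 1, so H_1 ≅ Z ⊕ Z_2.
  H_2: rank ker ∂_2 − rank ∂_3 = (18 − 18) − 0 = 0, and there is no ∂_3, so H_2 ≅ 0.

As a check, the Euler characteristic is 9 − 27 + 18 = 0, which agrees with 1 − 1 + 0 = 0.
(K is a triangulation of the Klein bottle.)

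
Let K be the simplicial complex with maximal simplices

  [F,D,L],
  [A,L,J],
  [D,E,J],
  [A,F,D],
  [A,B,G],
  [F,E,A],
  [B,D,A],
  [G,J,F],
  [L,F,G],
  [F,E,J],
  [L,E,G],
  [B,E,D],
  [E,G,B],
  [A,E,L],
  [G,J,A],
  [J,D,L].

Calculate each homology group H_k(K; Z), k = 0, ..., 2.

H_0 = Z,  H_1 = Z^2,  H_2 = Z.

Fix the vertex order A < B < D < E < F < G < J < L and write every simplex with vertices in increasing order. Then dim K = 2 and the simplices of K are:

  0-simplices (8): A, B, D, E, F, G, J, L
  1-simplices (24): AB, AD, AE, AF, AG, AJ, AL, BD, BE, BG, DE, DF, DJ, DL, EF, EG, EJ, EL, FG, FJ, FL, GJ, GL, JL
  2-simplices (16): ABD, ABG, ADF, AEF, AEL, AGJ, AJL, BDE, BEG, DEJ, DFL, DJL, EFJ, EGL, FGJ, FGL

Hence C_0 ≅ Z^8, C_1 ≅ Z^24, C_2 ≅ Z^16.

∂_1: C_1 → C_0 is given by ∂[p,q] = [q] − [p].
This gives a 8×24 integer matrix of rank 7; reducing to Smith normal form yields diagonal entries (1,1,1,1,1,1,1).

∂_2: C_2 → C_1 acts by ∂[p,q,r] = [q,r] − [p,r] + [p,q]. For instance
  ∂DFL = FL − DL + DF,
  ∂FGL = GL − FL + FG.
This gives a 24×16 integer matrix of rank 15; reducing to Smith normal form yields diagonal entries (1,1,1,1,1,1,1,1,1,1,1,1,1,1,1).

Now H_k = ker ∂_k / im ∂_{k+1}, so:

  H_0: rank C_0 − rank ∂_1 = 8 − 7 = 1, and the invariant factors of ∂_1 are all 1, so H_0 = Z.
  H_1: rank ker ∂_1 − rank ∂_2 = (24 − 7) − 15 = 2, and the invariant factors of ∂_2 are all 1, so H_1 = Z^2.
  H_2: rank ker ∂_2 − rank ∂_3 = (16 − 15) − 0 = 1, and there is no ∂_3, so H_2 = Z.

As a check, the Euler characteristic is 8 − 24 + 16 = 0, which agrees with 1 − 2 + 1 = 0.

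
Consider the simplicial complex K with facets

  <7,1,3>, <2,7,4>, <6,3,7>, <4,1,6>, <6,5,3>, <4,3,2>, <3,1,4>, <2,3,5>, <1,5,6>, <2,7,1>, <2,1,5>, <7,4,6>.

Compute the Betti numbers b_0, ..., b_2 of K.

b_0 = 1, b_1 = 0, b_2 = 0.

We work with the vertex ordering 1 < 2 < 3 < 4 < 5 < 6 < 7. The simplices of K, each written with vertices in increasing order, are:

  0-simplices (7): [1], [2], [3], [4], [5], [6], [7]
  1-simplices (18): [1,2], [1,3], [1,4], [1,5], [1,6], [1,7], [2,3], [2,4], [2,5], [2,7], [3,4], [3,5], [3,6], [3,7], [4,6], [4,7], [5,6], [6,7]
  2-simplices (12): [1,2,5], [1,2,7], [1,3,4], [1,3,7], [1,4,6], [1,5,6], [2,3,4], [2,3,5], [2,4,7], [3,5,6], [3,6,7], [4,6,7]

so the chain groups are C_0 ≅ Z^7, C_1 ≅ Z^18, C_2 ≅ Z^12.

∂_1: C_1 → C_0 is given by ∂[p,q] = [q] − [p]. For instance
  ∂[1,5] = [5] − [1].
This gives a 7×18 integer matrix of rank 6; reducing to Smith normal form yields diagonal entries (1,1,1,1,1,1).

∂_2: C_2 → C_1 maps a triangle to the signed sum of its edges. For instance
  ∂[1,5,6] = [5,6] − [1,6] + [1,5],
  ∂[3,6,7] = [6,7] − [3,7] + [3,6].
The 18×12 boundary matrix has rank 12 and Smith normal form diag(1,1,1,1,1,1,1,1,1,1,1,2).

From H_k ≅ ker(∂_k) / im(∂_{k+1}) we obtain:

  H_0: rank C_0 − rank ∂_1 = 7 − 6 = 1, and the invariant factors of ∂_1 are all 1, so H_0 = Z.
  H_1: rank ker ∂_1 − rank ∂_2 = (18 − 6) − 12 = 0, and ∂_2 has invariant factor 2 > 1, so H_1 = Z/2Z.
  H_2: rank ker ∂_2 − rank ∂_3 = (12 − 12) − 0 = 0, and there is no ∂_3, so H_2 = 0.

As a check, the Euler characteristic is 7 − 18 + 12 = 1, which agrees with 1 − 0 + 0 = 1.

Hence the Betti numbers are b_0 = 1, b_1 = 0, b_2 = 0.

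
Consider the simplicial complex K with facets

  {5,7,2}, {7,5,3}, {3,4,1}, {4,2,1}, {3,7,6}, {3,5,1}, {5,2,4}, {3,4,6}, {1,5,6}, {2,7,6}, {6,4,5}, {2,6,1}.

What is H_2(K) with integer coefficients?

H_2 = 0.

We work with the vertex ordering 1 < 2 < 3 < 4 < 5 < 6 < 7. The simplices of K, each written with vertices in increasing order, are:

  0-simplices (7): [1], [2], [3], [4], [5], [6], [7]
  1-simplices (18): [1,2], [1,3], [1,4], [1,5], [1,6], [2,4], [2,5], [2,6], [2,7], [3,4], [3,5], [3,6], [3,7], [4,5], [4,6], [5,6], [5,7], [6,7]
  2-simplices (12): [1,2,4], [1,2,6], [1,3,4], [1,3,5], [1,5,6], [2,4,5], [2,5,7], [2,6,7], [3,4,6], [3,5,7], [3,6,7], [4,5,6]

Hence C_0 ≅ Z^7, C_1 ≅ Z^18, C_2 ≅ Z^12.

The boundary map ∂_1: C_1 → C_0 is given by ∂[p,q] = [q] − [p]. For instance
  ∂[3,4] = [4] − [3].
As a 7×18 matrix over Z this has rank 6, with invariant factors (1,1,1,1,1,1).

The boundary map ∂_2: C_2 → C_1 maps a triangle to the signed sum of its edges. For instance
  ∂[4,5,6] = [5,6] − [4,6] + [4,5],
  ∂[2,5,7] = [5,7] − [2,7] + [2,5].
The 18×12 boundary matrix has rank 12 and Smith normal form diag(1,1,1,1,1,1,1,1,1,1,1,2).

Computing H_k = (kernel of ∂_k) / (image of ∂_{k+1}):

  H_2: rank ker ∂_2 − rank ∂_3 = (12 − 12) − 0 = 0, and there is no ∂_3, so H_2 ≅ 0.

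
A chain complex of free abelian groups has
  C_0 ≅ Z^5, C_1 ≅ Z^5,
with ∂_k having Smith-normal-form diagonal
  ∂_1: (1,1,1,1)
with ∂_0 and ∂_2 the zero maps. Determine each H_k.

H_0 = Z,  H_1 = Z.

H_0: b_0 = 5 − 0 − 4 = 1; torsion from ∂_1 factors > 1: none. So H_0 = Z.
H_1: b_1 = 5 − 4 − 0 = 1; torsion from ∂_2 factors > 1: none. So H_1 = Z.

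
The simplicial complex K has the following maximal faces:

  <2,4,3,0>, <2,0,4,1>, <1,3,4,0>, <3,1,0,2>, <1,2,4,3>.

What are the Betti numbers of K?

b_0 = 1, b_1 = 0, b_2 = 0, b_3 = 1.

Fix the vertex order 0 < 1 < 2 < 3 < 4 and write every simplex with vertices in increasing order. Then dim K = 3 and the simplices of K are:

  0-simplices (5): [0], [1], [2], [3], [4]
  1-simplices (10): [0,1], [0,2], [0,3], [0,4], [1,2], [1,3], [1,4], [2,3], [2,4], [3,4]
  2-simplices (10): [0,1,2], [0,1,3], [0,1,4], [0,2,3], [0,2,4], [0,3,4], [1,2,3], [1,2,4], [1,3,4], [2,3,4]
  3-simplices (5): [0,1,2,3], [0,1,2,4], [0,1,3,4], [0,2,3,4], [1,2,3,4]

Hence C_0 ≅ Z^5, C_1 ≅ Z^10, C_2 ≅ Z^10, C_3 ≅ Z^5.

∂_1: C_1 → C_0 sends each edge [p,q] (with p < q) to q − p.
The resulting 5×10 matrix has rank 4, and its Smith normal form has invariant factors (1,1,1,1).

The boundary map ∂_2: C_2 → C_1 acts by ∂[p,q,r] = [q,r] − [p,r] + [p,q]. For instance
  ∂[0,3,4] = [3,4] − [0,4] + [0,3],
  ∂[1,3,4] = [3,4] − [1,4] + [1,3].
This gives a 10×10 integer matrix of rank 6; reducing to Smith normal form yields diagonal entries (1,1,1,1,1,1).

Boundary ∂_3: C_3 → C_2 sends each 3-simplex σ to the alternating sum Σ_i (−1)^i (σ with its i-th vertex removed). For instance
  ∂[1,2,3,4] = [2,3,4] − [1,3,4] + [1,2,4] − [1,2,3],
  ∂[0,1,3,4] = [1,3,4] − [0,3,4] + [0,1,4] − [0,1,3].
The resulting 10×5 matrix has rank 4, and its Smith normal form has invariant factors (1,1,1,1).

Now H_k = ker ∂_k / im ∂_{k+1}, so:

  H_0: rank C_0 − rank ∂_1 = 5 − 4 = 1, and the invariant factors of ∂_1 are all 1, so H_0 ≅ Z.
  H_1: rank ker ∂_1 − rank ∂_2 = (10 − 4) − 6 = 0, and the invariant factors of ∂_2 are all 1, so H_1 ≅ 0.
  H_2: rank ker ∂_2 − rank ∂_3 = (10 − 6) − 4 = 0, and the invariant factors of ∂_3 are all 1, so H_2 ≅ 0.
  H_3: rank ker ∂_3 − rank ∂_4 = (5 − 4) − 0 = 1, and there is no ∂_4, so H_3 ≅ Z.

Hence the Betti numbers are b_0 = 1, b_1 = 0, b_2 = 0, b_3 = 1.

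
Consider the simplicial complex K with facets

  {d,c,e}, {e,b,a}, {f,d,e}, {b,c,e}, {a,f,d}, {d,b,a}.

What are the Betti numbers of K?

b_0 = 1, b_1 = 1, b_2 = 0.

K has 6 vertices, 12 edges, 6 triangles.
rank ∂_0 = 0, rank ∂_1 = 5 ⇒ b_0 = 6 − 0 − 5 = 1; all invariant factors of ∂_1 are 1 so no torsion. So H_0 = Z.
rank ∂_1 = 5, rank ∂_2 = 6 ⇒ b_1 = 12 − 5 − 6 = 1; all invariant factors of ∂_2 are 1 so no torsion. So H_1 = Z.
rank ∂_2 = 6, rank ∂_3 = 0 ⇒ b_2 = 6 − 6 − 0 = 0. So H_2 = 0.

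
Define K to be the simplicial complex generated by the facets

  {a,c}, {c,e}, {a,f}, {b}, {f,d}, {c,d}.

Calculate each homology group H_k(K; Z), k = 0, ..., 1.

H_0 = Z^2,  H_1 = Z.

Order the vertices as a < b < c < d < e < f. Listing each simplex with vertices in this order, K has dimension 1 with simplices:

  0-simplices (6): a, b, c, d, e, f
  1-simplices (5): ac, af, cd, ce, df

Hence C_0 ≅ Z^6, C_1 ≅ Z^5.

The boundary map ∂_1: C_1 → C_0 is given by ∂[p,q] = [q] − [p].
This gives a 6×5 integer matrix of rank 4; reducing to Smith normal form yields diagonal entries (1,1,1,1).

Reading off H_k = ker ∂_k / im ∂_{k+1}:

  H_0: rank C_0 − rank ∂_1 = 6 − 4 = 2, and the invariant factors of ∂_1 are all 1, so H_0 ≅ Z^2.
  H_1: rank ker ∂_1 − rank ∂_2 = (5 − 4) − 0 = 1, and there is no ∂_2, so H_1 ≅ Z.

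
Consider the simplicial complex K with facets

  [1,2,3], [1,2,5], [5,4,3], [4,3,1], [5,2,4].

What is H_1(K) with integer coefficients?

H_1 = Z.

We work with the vertex ordering 1 < 2 < 3 < 4 < 5. The simplices of K, each written with vertices in increasing order, are:

  0-simplices (5): [1], [2], [3], [4], [5]
  1-simplices (10): [1,2], [1,3], [1,4], [1,5], [2,3], [2,4], [2,5], [3,4], [3,5], [4,5]
  2-simplices (5): [1,2,3], [1,2,5], [1,3,4], [2,4,5], [3,4,5]

so the chain groups are C_0 ≅ Z^5, C_1 ≅ Z^10, C_2 ≅ Z^5.

Boundary ∂_1: C_1 → C_0 is given by ∂[p,q] = [q] − [p].
This gives a 5×10 integer matrix of rank 4; reducing to Smith normal form yields diagonal entries (1,1,1,1).

The boundary map ∂_2: C_2 → C_1 acts by ∂[p,q,r] = [q,r] − [p,r] + [p,q]. For instance
  ∂[3,4,5] = [4,5] − [3,5] + [3,4],
  ∂[2,4,5] = [4,5] − [2,5] + [2,4].
The resulting 10×5 matrix has rank 5, and its Smith normal form has invariant factors (1,1,1,1,1).

Computing H_k = (kernel of ∂_k) / (image of ∂_{k+1}):

  H_1: rank ker ∂_1 − rank ∂_2 = (10 − 4) − 5 = 1, and the invariant factors of ∂_2 are all 1, so H_1 ≅ Z.

(K is a triangulation of the Möbius band.)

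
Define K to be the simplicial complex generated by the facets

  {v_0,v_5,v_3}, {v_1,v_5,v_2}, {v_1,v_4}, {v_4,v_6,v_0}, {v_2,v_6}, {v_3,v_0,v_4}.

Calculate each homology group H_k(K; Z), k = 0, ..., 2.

H_0 = Z,  H_1 = Z^2,  H_2 = 0.

Order the vertices as v_0 < v_1 < v_2 < v_3 < v_4 < v_5 < v_6. Listing each simplex with vertices in this order, K has dimension 2 with simplices:

  0-simplices (7): [v_0], [v_1], [v_2], [v_3], [v_4], [v_5], [v_6]
  1-simplices (12): [v_0,v_3], [v_0,v_4], [v_0,v_5], [v_0,v_6], [v_1,v_2], [v_1,v_4], [v_1,v_5], [v_2,v_5], [v_2,v_6], [v_3,v_4], [v_3,v_5], [v_4,v_6]
  2-simplices (4): [v_0,v_3,v_4], [v_0,v_3,v_5], [v_0,v_4,v_6], [v_1,v_2,v_5]

Hence C_0 ≅ Z^7, C_1 ≅ Z^12, C_2 ≅ Z^4.

∂_1: C_1 → C_0 sends each edge [p,q] (with p < q) to q − p.
The resulting 7×12 matrix has rank 6, and its Smith normal form has invariant factors (1,1,1,1,1,1).

Boundary ∂_2: C_2 → C_1 maps a triangle to the signed sum of its edges. For instance
  ∂[v_0,v_3,v_4] = [v_3,v_4] − [v_0,v_4] + [v_0,v_3],
  ∂[v_1,v_2,v_5] = [v_2,v_5] − [v_1,v_5] + [v_1,v_2].
The resulting 12×4 matrix has rank 4, and its Smith normal form has invariant factors (1,1,1,1).

From H_k ≅ ker(∂_k) / im(∂_{k+1}) we obtain:

  H_0: rank C_0 − rank ∂_1 = 7 − 6 = 1, and the invariant factors of ∂_1 are all 1, so H_0 ≅ Z.
  H_1: rank ker ∂_1 − rank ∂_2 = (12 − 6) − 4 = 2, and the invariant factors of ∂_2 are all 1, so H_1 ≅ Z^2.
  H_2: rank ker ∂_2 − rank ∂_3 = (4 − 4) − 0 = 0, and there is no ∂_3, so H_2 ≅ 0.

As a check, the Euler characteristic is 7 − 12 + 4 = -1, which agrees with 1 − 2 + 0 = -1.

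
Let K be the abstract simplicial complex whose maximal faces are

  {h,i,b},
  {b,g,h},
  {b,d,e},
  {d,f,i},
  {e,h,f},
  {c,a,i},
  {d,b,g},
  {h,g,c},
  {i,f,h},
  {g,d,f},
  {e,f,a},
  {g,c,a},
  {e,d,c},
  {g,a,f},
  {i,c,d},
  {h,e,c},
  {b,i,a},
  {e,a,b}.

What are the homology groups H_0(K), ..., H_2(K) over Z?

Fix the vertex order a < b < c < d < e < f < g < h < i and write every simplex with vertices in increasing order. Then dim K = 2 and the simplices of K are:

  0-simplices (9): a, b, c, d, e, f, g, h, i
  1-simplices (27): ab, ac, ae, af, ag, ai, bd, be, bg, bh, bi, cd, ce, cg, ch, ci, de, df, dg, di, ef, eh, fg, fh, fi, gh, hi
  2-simplices (18): abe, abi, acg, aci, aef, afg, bde, bdg, bgh, bhi, cde, cdi, ceh, cgh, dfg, dfi, efh, fhi

Hence C_0 ≅ Z^9, C_1 ≅ Z^27, C_2 ≅ Z^18.

Boundary ∂_1: C_1 → C_0 maps an edge to its endpoints' difference, ∂[p,q] = q − p. For instance
  ∂fi = i − f.
As a 9×27 matrix over Z this has rank 8, with invariant factors (1,1,1,1,1,1,1,1).

∂_2: C_2 → C_1 acts by ∂[p,q,r] = [q,r] − [p,r] + [p,q]. For instance
  ∂abe = be − ae + ab,
  ∂cdi = di − ci + cd.
The 27×18 boundary matrix has rank 17 and Smith normal form diag(1,1,1,1,1,1,1,1,1,1,1,1,1,1,1,1,1).

Reading off H_k = ker ∂_k / im ∂_{k+1}:

  H_0: rank C_0 − rank ∂_1 = 9 − 8 = 1, and the invariant factors of ∂_1 are all 1, so H_0 ≅ Z.
  H_1: rank ker ∂_1 − rank ∂_2 = (27 − 8) − 17 = 2, and the invariant factors of ∂_2 are all 1, so H_1 ≅ Z^2.
  H_2: rank ker ∂_2 − rank ∂_3 = (18 − 17) − 0 = 1, and there is no ∂_3, so H_2 ≅ Z.

As a check, the Euler characteristic is 9 − 27 + 18 = 0, which agrees with 1 − 2 + 1 = 0.

H_0 = Z,  H_1 = Z^2,  H_2 = Z.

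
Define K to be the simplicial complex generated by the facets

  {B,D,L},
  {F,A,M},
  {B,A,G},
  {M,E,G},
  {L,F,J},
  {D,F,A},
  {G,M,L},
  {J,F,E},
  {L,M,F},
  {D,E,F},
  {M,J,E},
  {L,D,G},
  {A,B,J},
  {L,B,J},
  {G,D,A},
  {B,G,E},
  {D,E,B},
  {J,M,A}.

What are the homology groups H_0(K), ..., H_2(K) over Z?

Order the vertices as A < B < D < E < F < G < J < L < M. Listing each simplex with vertices in this order, K has dimension 2 with simplices:

  0-simplices (9): A, B, D, E, F, G, J, L, M
  1-simplices (27): AB, AD, AF, AG, AJ, AM, BD, BE, BG, BJ, BL, DE, DF, DG, DL, EF, EG, EJ, EM, FJ, FL, FM, GL, GM, JL, JM, LM
  2-simplices (18): ABG, ABJ, ADF, ADG, AFM, AJM, BDE, BDL, BEG, BJL, DEF, DGL, EFJ, EGM, EJM, FJL, FLM, GLM

so the chain groups are C_0 ≅ Z^9, C_1 ≅ Z^27, C_2 ≅ Z^18.

∂_1: C_1 → C_0 maps an edge to its endpoints' difference, ∂[p,q] = q − p. For instance
  ∂AD = D − A.
As a 9×27 matrix over Z this has rank 8, with invariant factors (1,1,1,1,1,1,1,1).

The boundary map ∂_2: C_2 → C_1 maps a triangle to the signed sum of its edges. For instance
  ∂EFJ = FJ − EJ + EF,
  ∂FJL = JL − FL + FJ.
The resulting 27×18 matrix has rank 18, and its Smith normal form has invariant factors (1,1,1,1,1,1,1,1,1,1,1,1,1,1,1,1,1,2).

From H_k ≅ ker(∂_k) / im(∂_{k+1}) we obtain:

  H_0: rank C_0 − rank ∂_1 = 9 − 8 = 1, and the invariant factors of ∂_1 are all 1, so H_0 = Z.
  H_1: rank ker ∂_1 − rank ∂_2 = (27 − 8) − 18 = 1, and ∂_2 has invariant factor 2 > 1, so H_1 = Z ⊕ Z/2.
  H_2: rank ker ∂_2 − rank ∂_3 = (18 − 18) − 0 = 0, and there is no ∂_3, so H_2 = 0.

H_0 = Z,  H_1 = Z ⊕ Z/2,  H_2 = 0.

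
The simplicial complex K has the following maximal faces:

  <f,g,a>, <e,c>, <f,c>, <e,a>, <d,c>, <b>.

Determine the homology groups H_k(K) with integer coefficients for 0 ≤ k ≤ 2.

H_0 ≅ Z^2,  H_1 ≅ Z,  H_2 = 0.

Order the vertices as a < b < c < d < e < f < g. Listing each simplex with vertices in this order, K has dimension 2 with simplices:

  0-simplices (7): a, b, c, d, e, f, g
  1-simplices (7): ae, af, ag, cd, ce, cf, fg
  2-simplices (1): afg

so the chain groups are C_0 ≅ Z^7, C_1 ≅ Z^7, C_2 ≅ Z^1.

Boundary ∂_1: C_1 → C_0 sends each edge [p,q] (with p < q) to q − p. For instance
  ∂fg = g − f.
This gives a 7×7 integer matrix of rank 5; reducing to Smith normal form yields diagonal entries (1,1,1,1,1).

The boundary map ∂_2: C_2 → C_1 sends each 2-simplex [p,q,r] to [q,r] − [p,r] + [p,q]. For instance
  ∂afg = fg − ag + af.
As a 7×1 matrix over Z this has rank 1, with invariant factors (1).

From H_k ≅ ker(∂_k) / im(∂_{k+1}) we obtain:

  H_0: rank C_0 − rank ∂_1 = 7 − 5 = 2, and the invariant factors of ∂_1 are all 1, so H_0 ≅ Z^2.
  H_1: rank ker ∂_1 − rank ∂_2 = (7 − 5) − 1 = 1, and the invariant factors of ∂_2 are all 1, so H_1 ≅ Z.
  H_2: rank ker ∂_2 − rank ∂_3 = (1 − 1) − 0 = 0, and there is no ∂_3, so H_2 ≅ 0.

As a check, the Euler characteristic is 7 − 7 + 1 = 1, which agrees with 2 − 1 + 0 = 1.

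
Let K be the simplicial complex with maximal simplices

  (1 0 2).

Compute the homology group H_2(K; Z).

Take the total order 0 < 1 < 2 on the vertex set. Then K (dimension 2) consists of the simplices:

  0-simplices (3): [0], [1], [2]
  1-simplices (3): [0,1], [0,2], [1,2]
  2-simplices (1): [0,1,2]

Hence C_0 ≅ Z^3, C_1 ≅ Z^3, C_2 ≅ Z^1.

∂_1: C_1 → C_0 is given by ∂[p,q] = [q] − [p]. For instance
  ∂[0,1] = [1] − [0].
The resulting 3×3 matrix has rank 2, and its Smith normal form has invariant factors (1,1).

The boundary map ∂_2: C_2 → C_1 maps a triangle to the signed sum of its edges. For instance
  ∂[0,1,2] = [1,2] − [0,2] + [0,1].
As a 3×1 matrix over Z this has rank 1, with invariant factors (1).

Reading off H_k = ker ∂_k / im ∂_{k+1}:

  H_2: rank ker ∂_2 − rank ∂_3 = (1 − 1) − 0 = 0, and there is no ∂_3, so H_2 ≅ 0.

(K is a triangulation of the 2-simplex.)

H_2 ≅ 0.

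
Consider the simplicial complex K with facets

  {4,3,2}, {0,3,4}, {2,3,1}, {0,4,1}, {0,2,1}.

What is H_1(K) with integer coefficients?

K has 5 vertices, 10 edges, 5 triangles.
rank ∂_1 = 4, rank ∂_2 = 5 ⇒ b_1 = 10 − 4 − 5 = 1; all invariant factors of ∂_2 are 1 so no torsion. So H_1 ≅ Z.

H_1 ≅ Z.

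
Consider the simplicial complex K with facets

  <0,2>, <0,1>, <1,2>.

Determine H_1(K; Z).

H_1 = Z.

Order the vertices as 0 < 1 < 2. Listing each simplex with vertices in this order, K has dimension 1 with simplices:

  0-simplices (3): [0], [1], [2]
  1-simplices (3): [0,1], [0,2], [1,2]

Hence C_0 ≅ Z^3, C_1 ≅ Z^3.

Boundary ∂_1: C_1 → C_0 is given by ∂[p,q] = [q] − [p]. For instance
  ∂[0,1] = [1] − [0].
This gives a 3×3 integer matrix of rank 2; reducing to Smith normal form yields diagonal entries (1,1).

Computing H_k = (kernel of ∂_k) / (image of ∂_{k+1}):

  H_1: rank ker ∂_1 − rank ∂_2 = (3 − 2) − 0 = 1, and there is no ∂_2, so H_1 = Z.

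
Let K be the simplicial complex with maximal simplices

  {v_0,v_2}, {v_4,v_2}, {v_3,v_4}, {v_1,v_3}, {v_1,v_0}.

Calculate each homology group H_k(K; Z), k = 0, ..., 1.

H_0 = Z,  H_1 = Z.

Take the total order v_0 < v_1 < v_2 < v_3 < v_4 on the vertex set. Then K (dimension 1) consists of the simplices:

  0-simplices (5): [v_0], [v_1], [v_2], [v_3], [v_4]
  1-simplices (5): [v_0,v_1], [v_0,v_2], [v_1,v_3], [v_2,v_4], [v_3,v_4]

so the chain groups are C_0 ≅ Z^5, C_1 ≅ Z^5.

∂_1: C_1 → C_0 maps an edge to its endpoints' difference, ∂[p,q] = q − p. For instance
  ∂[v_1,v_3] = [v_3] − [v_1].
The 5×5 boundary matrix has rank 4 and Smith normal form diag(1,1,1,1).

Reading off H_k = ker ∂_k / im ∂_{k+1}:

  H_0: rank C_0 − rank ∂_1 = 5 − 4 = 1, and the invariant factors of ∂_1 are all 1, so H_0 = Z.
  H_1: rank ker ∂_1 − rank ∂_2 = (5 − 4) − 0 = 1, and there is no ∂_2, so H_1 = Z.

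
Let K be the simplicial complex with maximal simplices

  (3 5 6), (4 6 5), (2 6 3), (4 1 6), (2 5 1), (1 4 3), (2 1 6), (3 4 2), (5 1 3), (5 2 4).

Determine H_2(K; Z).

H_2 ≅ 0.

Take the total order 1 < 2 < 3 < 4 < 5 < 6 on the vertex set. Then K (dimension 2) consists of the simplices:

  0-simplices (6): [1], [2], [3], [4], [5], [6]
  1-simplices (15): [1,2], [1,3], [1,4], [1,5], [1,6], [2,3], [2,4], [2,5], [2,6], [3,4], [3,5], [3,6], [4,5], [4,6], [5,6]
  2-simplices (10): [1,2,5], [1,2,6], [1,3,4], [1,3,5], [1,4,6], [2,3,4], [2,3,6], [2,4,5], [3,5,6], [4,5,6]

Hence C_0 ≅ Z^6, C_1 ≅ Z^15, C_2 ≅ Z^10.

∂_1: C_1 → C_0 sends each edge [p,q] (with p < q) to q − p.
The 6×15 boundary matrix has rank 5 and Smith normal form diag(1,1,1,1,1).

Boundary ∂_2: C_2 → C_1 acts by ∂[p,q,r] = [q,r] − [p,r] + [p,q]. For instance
  ∂[1,3,4] = [3,4] − [1,4] + [1,3],
  ∂[4,5,6] = [5,6] − [4,6] + [4,5].
The resulting 15×10 matrix has rank 10, and its Smith normal form has invariant factors (1,1,1,1,1,1,1,1,1,2).

Computing H_k = (kernel of ∂_k) / (image of ∂_{k+1}):

  H_2: rank ker ∂_2 − rank ∂_3 = (10 − 10) − 0 = 0, and there is no ∂_3, so H_2 = 0.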